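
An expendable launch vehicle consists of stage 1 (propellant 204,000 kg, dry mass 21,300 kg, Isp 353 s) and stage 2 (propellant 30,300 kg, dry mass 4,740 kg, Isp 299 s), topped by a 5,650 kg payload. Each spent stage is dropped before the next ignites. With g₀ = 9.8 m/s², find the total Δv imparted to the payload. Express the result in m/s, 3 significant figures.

Δv ≈ 9040 m/s

Ignition mass of stage 1 = 204,000+21,300 + 30,300+4,740 + 5,650 = 265,990 kg.
Stage 1: m₀ = 265,990 kg, m_f = 265,990 − 204,000 = 61,990 kg; Δv = 353×9.8×ln(4.291) = 3459.4×1.4565 ≈ 5039 m/s.
Stage 2: m₀ = 40,690 kg, m_f = 40,690 − 30,300 = 10,390 kg; Δv = 299×9.8×ln(3.916) = 2930.2×1.3651 ≈ 4000 m/s.
Total Δv = 5039 + 4000 = 9039 m/s.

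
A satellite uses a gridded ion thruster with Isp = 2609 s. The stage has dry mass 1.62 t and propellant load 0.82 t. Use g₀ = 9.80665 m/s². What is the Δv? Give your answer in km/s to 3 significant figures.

Δv ≈ 10.5 km/s

v_e = Isp · g₀ = 2609 × 9.80665 = 25585.5 m/s.
m₀ = m_dry + m_prop = 1.62 + 0.82 = 2.44 t.
Rocket equation: Δv = v_e · ln(m₀/m_f) = 25585.5 × ln(1.506) = 25585.5 × 0.4096 ≈ 10479.1 m/s.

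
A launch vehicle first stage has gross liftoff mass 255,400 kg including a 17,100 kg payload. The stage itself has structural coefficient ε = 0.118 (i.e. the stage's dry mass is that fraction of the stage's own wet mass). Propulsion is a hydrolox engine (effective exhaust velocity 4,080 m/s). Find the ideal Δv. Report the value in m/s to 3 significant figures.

Stage wet mass = m₀ − payload = 255,400 − 17,100 = 238,300 kg.
Stage dry mass = ε × stage wet mass = 0.118 × 238,300 = 28,119.4 kg.
Burnout mass m_f = stage dry + payload = 28,119.4 + 17,100 = 45,219.4 kg.
Δv = v_e · ln(255,400/45,219.4) = 4080.0 × ln(5.648) = 4080.0 × 1.7313 ≈ 7064 m/s.

Δv ≈ 7060 m/s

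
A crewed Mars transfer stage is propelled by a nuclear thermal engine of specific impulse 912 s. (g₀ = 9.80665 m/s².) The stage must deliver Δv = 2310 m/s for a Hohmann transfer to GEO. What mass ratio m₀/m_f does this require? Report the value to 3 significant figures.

v_e = Isp · g₀ = 912 × 9.80665 = 8943.7 m/s.
m₀/m_f = exp(Δv / v_e) = exp(2310 / 8943.7) = exp(0.2583) = 1.2947.

mass ratio ≈ 1.29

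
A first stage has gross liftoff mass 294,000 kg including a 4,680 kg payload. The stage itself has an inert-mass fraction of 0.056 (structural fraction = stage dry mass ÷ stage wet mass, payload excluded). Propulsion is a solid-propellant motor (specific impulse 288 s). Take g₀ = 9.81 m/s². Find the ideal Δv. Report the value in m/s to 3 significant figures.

Stage wet mass = m₀ − payload = 294,000 − 4,680 = 289,320 kg.
Stage dry mass = ε × stage wet mass = 0.056 × 289,320 = 16,201.9 kg.
Burnout mass m_f = stage dry + payload = 16,201.9 + 4,680 = 20,881.9 kg.
v_e = Isp · g₀ = 288 × 9.81 = 2825.3 m/s.
Δv = v_e · ln(294,000/20,881.9) = 2825.3 × ln(14.08) = 2825.3 × 2.6447 ≈ 7472 m/s.

Δv ≈ 7470 m/s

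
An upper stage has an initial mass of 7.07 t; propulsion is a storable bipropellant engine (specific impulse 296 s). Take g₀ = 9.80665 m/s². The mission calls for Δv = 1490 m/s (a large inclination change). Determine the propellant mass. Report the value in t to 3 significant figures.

v_e = Isp · g₀ = 296 × 9.80665 = 2902.8 m/s.
Rocket equation: m₀/m_f = exp(Δv / v_e) = exp(1490 / 2902.8) = exp(0.5133) = 1.6708.
m_f = 7.07 / 1.6708 = 4.23151 t, so propellant = m₀ − m_f = 7.07 − 4.23151 = 2.83849 t.

propellant mass ≈ 2.84 t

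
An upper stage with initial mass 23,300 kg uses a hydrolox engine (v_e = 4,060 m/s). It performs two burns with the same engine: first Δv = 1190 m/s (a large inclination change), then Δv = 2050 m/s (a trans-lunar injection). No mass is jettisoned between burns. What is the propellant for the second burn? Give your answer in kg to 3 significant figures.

After the first burn: m = 23300 × exp(−1190/4060.0) = 23300 × 0.74594 = 17,380.4 kg.
After the second burn: m = 17,380.4 × exp(−2050/4060.0) = 17,380.4 × 0.60355 = 10,489.9 kg.
Second-burn propellant = 17,380.4 − 10,489.9 = 6,890.5 kg.

propellant for the second burn ≈ 6890 kg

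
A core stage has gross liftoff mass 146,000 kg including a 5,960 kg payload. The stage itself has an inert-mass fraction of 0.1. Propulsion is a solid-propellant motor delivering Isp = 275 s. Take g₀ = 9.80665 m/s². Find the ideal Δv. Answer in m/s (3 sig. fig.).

Stage wet mass = m₀ − payload = 146,000 − 5,960 = 140,040 kg.
Stage dry mass = ε × stage wet mass = 0.1 × 140,040 = 14,004 kg.
Burnout mass m_f = stage dry + payload = 14,004 + 5,960 = 19,964 kg.
v_e = Isp · g₀ = 275 × 9.80665 = 2696.8 m/s.
From the ideal rocket equation, Δv = v_e · ln(146,000/19,964) = 2696.8 × ln(7.313) = 2696.8 × 1.9897 ≈ 5366 m/s.

Δv ≈ 5370 m/s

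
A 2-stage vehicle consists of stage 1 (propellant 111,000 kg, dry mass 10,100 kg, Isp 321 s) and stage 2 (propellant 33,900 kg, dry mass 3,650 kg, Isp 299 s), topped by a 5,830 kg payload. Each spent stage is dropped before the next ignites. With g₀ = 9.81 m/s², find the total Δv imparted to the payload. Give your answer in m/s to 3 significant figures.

Ignition mass of stage 1 = 111,000+10,100 + 33,900+3,650 + 5,830 = 164,480 kg.
Stage 1: m₀ = 164,480 kg, m_f = 164,480 − 111,000 = 53,480 kg; Δv = 321×9.81×ln(3.076) = 3149.0×1.1235 ≈ 3538 m/s.
Stage 2: m₀ = 43,380 kg, m_f = 43,380 − 33,900 = 9,480 kg; Δv = 299×9.81×ln(4.576) = 2933.2×1.5208 ≈ 4461 m/s.
Total Δv = 3538 + 4461 = 7999 m/s.

Δv ≈ 8000 m/s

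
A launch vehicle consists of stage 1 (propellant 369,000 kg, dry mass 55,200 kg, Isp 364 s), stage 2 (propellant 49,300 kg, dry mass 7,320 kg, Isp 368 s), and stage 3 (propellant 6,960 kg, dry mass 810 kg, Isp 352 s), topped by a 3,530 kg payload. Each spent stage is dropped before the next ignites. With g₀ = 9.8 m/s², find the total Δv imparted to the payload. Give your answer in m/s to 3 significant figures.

Ignition mass of stage 1 = 369,000+55,200 + 49,300+7,320 + 6,960+810 + 3,530 = 492,120 kg.
Stage 1: m₀ = 492,120 kg, m_f = 492,120 − 369,000 = 123,120 kg; Δv = 364×9.8×ln(3.997) = 3567.2×1.3856 ≈ 4943 m/s.
Stage 2: m₀ = 67,920 kg, m_f = 67,920 − 49,300 = 18,620 kg; Δv = 368×9.8×ln(3.648) = 3606.4×1.2941 ≈ 4667 m/s.
Stage 3: m₀ = 11,300 kg, m_f = 11,300 − 6,960 = 4,340 kg; Δv = 352×9.8×ln(2.604) = 3449.6×0.9569 ≈ 3301 m/s.
Total Δv = 4943 + 4667 + 3301 = 12911 m/s.

Δv ≈ 12900 m/s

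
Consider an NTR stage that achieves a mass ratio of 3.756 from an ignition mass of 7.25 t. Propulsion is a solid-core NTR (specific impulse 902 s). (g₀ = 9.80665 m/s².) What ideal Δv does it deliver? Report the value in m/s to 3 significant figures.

Δv ≈ 11700 m/s

v_e = Isp · g₀ = 902 × 9.80665 = 8845.6 m/s.
Using Δv = v_e ln(m₀/m_f): Δv = v_e · ln(3.756) = 8845.6 × 1.3234 ≈ 11705.9 m/s.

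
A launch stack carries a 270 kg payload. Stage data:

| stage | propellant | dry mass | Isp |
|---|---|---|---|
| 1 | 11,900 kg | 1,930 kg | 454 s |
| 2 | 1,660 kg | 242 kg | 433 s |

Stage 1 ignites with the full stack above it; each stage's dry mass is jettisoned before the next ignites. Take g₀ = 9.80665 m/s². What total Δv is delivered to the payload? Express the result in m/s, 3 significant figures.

Ignition mass of stage 1 = 11,900+1,930 + 1,660+242 + 270 = 16,002 kg.
Stage 1: m₀ = 16,002 kg, m_f = 16,002 − 11,900 = 4,102 kg; Δv = 454×9.80665×ln(3.901) = 4452.2×1.3612 ≈ 6061 m/s.
Stage 2: m₀ = 2,172 kg, m_f = 2,172 − 1,660 = 512 kg; Δv = 433×9.80665×ln(4.242) = 4246.3×1.4451 ≈ 6136 m/s.
Total Δv = 6061 + 6136 = 12197 m/s.

Δv ≈ 12200 m/s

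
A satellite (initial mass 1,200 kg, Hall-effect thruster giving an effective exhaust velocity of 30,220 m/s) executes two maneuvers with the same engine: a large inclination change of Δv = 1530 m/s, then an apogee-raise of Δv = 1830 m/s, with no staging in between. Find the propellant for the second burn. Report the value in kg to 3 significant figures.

After the first burn: m = 1200 × exp(−1530/30220.0) = 1200 × 0.95063 = 1,140.76 kg.
After the second burn: m = 1,140.76 × exp(−1830/30220.0) = 1,140.76 × 0.94124 = 1,073.73 kg.
Second-burn propellant = 1,140.76 − 1,073.73 = 67.03 kg.

propellant for the second burn ≈ 67.0 kg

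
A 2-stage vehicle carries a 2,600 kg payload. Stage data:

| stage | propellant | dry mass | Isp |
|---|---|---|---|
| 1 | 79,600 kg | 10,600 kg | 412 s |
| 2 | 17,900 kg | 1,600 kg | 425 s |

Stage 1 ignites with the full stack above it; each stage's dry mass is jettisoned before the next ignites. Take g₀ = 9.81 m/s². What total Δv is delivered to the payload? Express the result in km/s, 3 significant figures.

Ignition mass of stage 1 = 79,600+10,600 + 17,900+1,600 + 2,600 = 112,300 kg.
Stage 1: m₀ = 112,300 kg, m_f = 112,300 − 79,600 = 32,700 kg; Δv = 412×9.81×ln(3.434) = 4041.7×1.2338 ≈ 4987 m/s.
Stage 2: m₀ = 22,100 kg, m_f = 22,100 − 17,900 = 4,200 kg; Δv = 425×9.81×ln(5.262) = 4169.2×1.6605 ≈ 6923 m/s.
Total Δv = 4987 + 6923 = 11910 m/s.

Δv ≈ 11.9 km/s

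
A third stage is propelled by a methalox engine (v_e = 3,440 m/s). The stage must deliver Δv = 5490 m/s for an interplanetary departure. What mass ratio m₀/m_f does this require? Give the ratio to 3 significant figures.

m₀/m_f = exp(Δv / v_e) = exp(5490 / 3440.0) = exp(1.5959) = 4.9329.

mass ratio ≈ 4.93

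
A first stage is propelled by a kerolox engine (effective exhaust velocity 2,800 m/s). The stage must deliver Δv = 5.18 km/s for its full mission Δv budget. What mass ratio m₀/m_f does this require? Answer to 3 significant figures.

From the ideal rocket equation, m₀/m_f = exp(Δv / v_e) = exp(5180 / 2800.0) = exp(1.8500) = 6.3598.

mass ratio ≈ 6.36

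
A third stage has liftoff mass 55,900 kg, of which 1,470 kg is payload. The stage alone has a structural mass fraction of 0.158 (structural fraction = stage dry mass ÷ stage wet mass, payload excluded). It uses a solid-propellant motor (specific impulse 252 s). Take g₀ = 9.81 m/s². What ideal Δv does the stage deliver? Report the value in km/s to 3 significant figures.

Δv ≈ 4.24 km/s

Stage wet mass = m₀ − payload = 55,900 − 1,470 = 54,430 kg.
Stage dry mass = ε × stage wet mass = 0.158 × 54,430 = 8,599.94 kg.
Burnout mass m_f = stage dry + payload = 8,599.94 + 1,470 = 10,069.94 kg.
v_e = Isp · g₀ = 252 × 9.81 = 2472.1 m/s.
By the Tsiolkovsky rocket equation, Δv = v_e · ln(55,900/10,069.94) = 2472.1 × ln(5.551) = 2472.1 × 1.7140 ≈ 4237 m/s.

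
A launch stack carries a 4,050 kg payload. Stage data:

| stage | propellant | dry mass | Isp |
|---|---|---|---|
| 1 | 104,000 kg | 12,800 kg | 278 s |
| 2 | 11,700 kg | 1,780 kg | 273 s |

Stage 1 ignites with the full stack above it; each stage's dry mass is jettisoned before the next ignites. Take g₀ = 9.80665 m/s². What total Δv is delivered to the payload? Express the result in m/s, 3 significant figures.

Ignition mass of stage 1 = 104,000+12,800 + 11,700+1,780 + 4,050 = 134,330 kg.
Stage 1: m₀ = 134,330 kg, m_f = 134,330 − 104,000 = 30,330 kg; Δv = 278×9.80665×ln(4.429) = 2726.2×1.4882 ≈ 4057 m/s.
Stage 2: m₀ = 17,530 kg, m_f = 17,530 − 11,700 = 5,830 kg; Δv = 273×9.80665×ln(3.007) = 2677.2×1.1009 ≈ 2947 m/s.
Total Δv = 4057 + 2947 = 7004 m/s.

Δv ≈ 7000 m/s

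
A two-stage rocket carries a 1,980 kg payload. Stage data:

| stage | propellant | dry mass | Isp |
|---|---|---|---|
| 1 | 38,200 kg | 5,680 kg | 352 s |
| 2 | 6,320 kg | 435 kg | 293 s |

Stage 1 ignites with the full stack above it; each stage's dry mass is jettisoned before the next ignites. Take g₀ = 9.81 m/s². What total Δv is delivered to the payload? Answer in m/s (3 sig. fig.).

Ignition mass of stage 1 = 38,200+5,680 + 6,320+435 + 1,980 = 52,615 kg.
Stage 1: m₀ = 52,615 kg, m_f = 52,615 − 38,200 = 14,415 kg; Δv = 352×9.81×ln(3.65) = 3453.1×1.2947 ≈ 4471 m/s.
Stage 2: m₀ = 8,735 kg, m_f = 8,735 − 6,320 = 2,415 kg; Δv = 293×9.81×ln(3.617) = 2874.3×1.2856 ≈ 3695 m/s.
Total Δv = 4471 + 3695 = 8166 m/s.

Δv ≈ 8170 m/s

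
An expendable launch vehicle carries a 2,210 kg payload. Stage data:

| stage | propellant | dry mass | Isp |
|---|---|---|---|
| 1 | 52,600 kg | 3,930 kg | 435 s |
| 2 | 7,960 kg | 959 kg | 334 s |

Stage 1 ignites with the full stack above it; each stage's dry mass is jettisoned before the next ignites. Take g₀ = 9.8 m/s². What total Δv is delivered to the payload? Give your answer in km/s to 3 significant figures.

Ignition mass of stage 1 = 52,600+3,930 + 7,960+959 + 2,210 = 67,659 kg.
Stage 1: m₀ = 67,659 kg, m_f = 67,659 − 52,600 = 15,059 kg; Δv = 435×9.8×ln(4.493) = 4263.0×1.5025 ≈ 6405 m/s.
Stage 2: m₀ = 11,129 kg, m_f = 11,129 − 7,960 = 3,169 kg; Δv = 334×9.8×ln(3.512) = 3273.2×1.2561 ≈ 4112 m/s.
Total Δv = 6405 + 4112 = 10517 m/s.

Δv ≈ 10.5 km/s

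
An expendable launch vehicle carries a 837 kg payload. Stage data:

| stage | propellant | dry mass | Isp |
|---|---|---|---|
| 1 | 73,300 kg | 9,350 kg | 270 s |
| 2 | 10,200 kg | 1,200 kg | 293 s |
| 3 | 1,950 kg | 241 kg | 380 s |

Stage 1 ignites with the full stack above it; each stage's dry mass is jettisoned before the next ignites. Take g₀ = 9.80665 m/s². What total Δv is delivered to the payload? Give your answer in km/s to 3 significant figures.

Δv ≈ 11.1 km/s

Ignition mass of stage 1 = 73,300+9,350 + 10,200+1,200 + 1,950+241 + 837 = 97,078 kg.
Stage 1: m₀ = 97,078 kg, m_f = 97,078 − 73,300 = 23,778 kg; Δv = 270×9.80665×ln(4.083) = 2647.8×1.4068 ≈ 3725 m/s.
Stage 2: m₀ = 14,428 kg, m_f = 14,428 − 10,200 = 4,228 kg; Δv = 293×9.80665×ln(3.412) = 2873.3×1.2274 ≈ 3527 m/s.
Stage 3: m₀ = 3,028 kg, m_f = 3,028 − 1,950 = 1,078 kg; Δv = 380×9.80665×ln(2.809) = 3726.5×1.0328 ≈ 3849 m/s.
Total Δv = 3725 + 3527 + 3849 = 11101 m/s.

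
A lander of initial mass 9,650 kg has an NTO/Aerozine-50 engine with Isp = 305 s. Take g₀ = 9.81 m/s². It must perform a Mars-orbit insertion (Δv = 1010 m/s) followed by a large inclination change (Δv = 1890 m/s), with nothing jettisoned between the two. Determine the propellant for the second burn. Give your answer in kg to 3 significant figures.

propellant for the second burn ≈ 3220 kg

v_e = Isp · g₀ = 305 × 9.81 = 2992.1 m/s.
After the first burn: m = 9650 × exp(−1010/2992.1) = 9650 × 0.71351 = 6,885.37 kg.
After the second burn: m = 6,885.37 × exp(−1890/2992.1) = 6,885.37 × 0.53170 = 3,660.95 kg.
Second-burn propellant = 6,885.37 − 3,660.95 = 3,224.42 kg.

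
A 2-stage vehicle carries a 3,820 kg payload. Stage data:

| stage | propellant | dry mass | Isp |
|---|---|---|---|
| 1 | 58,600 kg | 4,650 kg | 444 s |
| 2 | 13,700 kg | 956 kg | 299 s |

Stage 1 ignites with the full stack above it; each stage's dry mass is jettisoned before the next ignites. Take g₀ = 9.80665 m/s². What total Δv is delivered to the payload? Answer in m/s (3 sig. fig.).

Δv ≈ 9460 m/s

Ignition mass of stage 1 = 58,600+4,650 + 13,700+956 + 3,820 = 81,726 kg.
Stage 1: m₀ = 81,726 kg, m_f = 81,726 − 58,600 = 23,126 kg; Δv = 444×9.80665×ln(3.534) = 4354.2×1.2624 ≈ 5497 m/s.
Stage 2: m₀ = 18,476 kg, m_f = 18,476 − 13,700 = 4,776 kg; Δv = 299×9.80665×ln(3.869) = 2932.2×1.3529 ≈ 3967 m/s.
Total Δv = 5497 + 3967 = 9464 m/s.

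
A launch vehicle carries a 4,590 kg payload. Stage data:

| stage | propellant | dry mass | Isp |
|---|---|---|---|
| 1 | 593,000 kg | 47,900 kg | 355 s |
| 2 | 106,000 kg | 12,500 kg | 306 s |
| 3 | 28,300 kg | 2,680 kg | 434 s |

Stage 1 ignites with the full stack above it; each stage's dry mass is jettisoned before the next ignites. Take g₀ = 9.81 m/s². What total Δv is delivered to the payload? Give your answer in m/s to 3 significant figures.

Ignition mass of stage 1 = 593,000+47,900 + 106,000+12,500 + 28,300+2,680 + 4,590 = 794,970 kg.
Stage 1: m₀ = 794,970 kg, m_f = 794,970 − 593,000 = 201,970 kg; Δv = 355×9.81×ln(3.936) = 3482.6×1.3702 ≈ 4772 m/s.
Stage 2: m₀ = 154,070 kg, m_f = 154,070 − 106,000 = 48,070 kg; Δv = 306×9.81×ln(3.205) = 3001.9×1.1647 ≈ 3496 m/s.
Stage 3: m₀ = 35,570 kg, m_f = 35,570 − 28,300 = 7,270 kg; Δv = 434×9.81×ln(4.893) = 4257.5×1.5877 ≈ 6760 m/s.
Total Δv = 4772 + 3496 + 6760 = 15028 m/s.

Δv ≈ 15000 m/s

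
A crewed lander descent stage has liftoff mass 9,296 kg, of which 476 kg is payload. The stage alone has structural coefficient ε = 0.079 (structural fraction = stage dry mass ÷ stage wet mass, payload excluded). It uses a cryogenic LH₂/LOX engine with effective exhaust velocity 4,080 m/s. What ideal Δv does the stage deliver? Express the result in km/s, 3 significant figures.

Stage wet mass = m₀ − payload = 9,296 − 476 = 8,820 kg.
Stage dry mass = ε × stage wet mass = 0.079 × 8,820 = 696.78 kg.
Burnout mass m_f = stage dry + payload = 696.78 + 476 = 1,172.78 kg.
Rocket equation: Δv = v_e · ln(9,296/1,172.78) = 4080.0 × ln(7.926) = 4080.0 × 2.0702 ≈ 8446 m/s.

Δv ≈ 8.45 km/s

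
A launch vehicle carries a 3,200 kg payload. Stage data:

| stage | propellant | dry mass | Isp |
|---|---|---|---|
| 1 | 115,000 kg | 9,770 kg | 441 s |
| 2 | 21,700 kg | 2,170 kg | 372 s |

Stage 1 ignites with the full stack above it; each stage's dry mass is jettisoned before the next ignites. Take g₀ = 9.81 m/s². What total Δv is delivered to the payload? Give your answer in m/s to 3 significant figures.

Δv ≈ 12000 m/s

Ignition mass of stage 1 = 115,000+9,770 + 21,700+2,170 + 3,200 = 151,840 kg.
Stage 1: m₀ = 151,840 kg, m_f = 151,840 − 115,000 = 36,840 kg; Δv = 441×9.81×ln(4.122) = 4326.2×1.4162 ≈ 6127 m/s.
Stage 2: m₀ = 27,070 kg, m_f = 27,070 − 21,700 = 5,370 kg; Δv = 372×9.81×ln(5.041) = 3649.3×1.6176 ≈ 5903 m/s.
Total Δv = 6127 + 5903 = 12030 m/s.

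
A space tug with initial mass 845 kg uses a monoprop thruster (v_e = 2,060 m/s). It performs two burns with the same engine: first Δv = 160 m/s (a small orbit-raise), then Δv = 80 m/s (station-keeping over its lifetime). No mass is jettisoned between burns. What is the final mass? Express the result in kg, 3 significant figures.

final mass ≈ 752 kg

After the first burn: m = 845 × exp(−160/2060.0) = 845 × 0.92527 = 781.853 kg.
After the second burn: m = 781.853 × exp(−80/2060.0) = 781.853 × 0.96191 = 752.072 kg.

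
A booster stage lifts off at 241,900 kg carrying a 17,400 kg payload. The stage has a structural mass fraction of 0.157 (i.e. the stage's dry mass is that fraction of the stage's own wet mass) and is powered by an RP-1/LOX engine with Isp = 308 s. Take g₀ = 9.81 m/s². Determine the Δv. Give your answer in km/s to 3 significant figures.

Stage wet mass = m₀ − payload = 241,900 − 17,400 = 224,500 kg.
Stage dry mass = ε × stage wet mass = 0.157 × 224,500 = 35,246.5 kg.
Burnout mass m_f = stage dry + payload = 35,246.5 + 17,400 = 52,646.5 kg.
v_e = Isp · g₀ = 308 × 9.81 = 3021.5 m/s.
By the Tsiolkovsky rocket equation, Δv = v_e · ln(241,900/52,646.5) = 3021.5 × ln(4.595) = 3021.5 × 1.5249 ≈ 4608 m/s.

Δv ≈ 4.61 km/s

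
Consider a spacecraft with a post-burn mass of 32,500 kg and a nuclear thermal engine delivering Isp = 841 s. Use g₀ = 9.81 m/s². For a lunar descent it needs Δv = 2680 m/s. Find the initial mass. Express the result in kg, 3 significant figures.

initial mass ≈ 45000 kg

v_e = Isp · g₀ = 841 × 9.81 = 8250.2 m/s.
m₀/m_f = exp(Δv / v_e) = exp(2680 / 8250.2) = exp(0.3248) = 1.3838.
m₀ = m_f × 1.3838 = 32,500 × 1.3838 = 44,973.5 kg.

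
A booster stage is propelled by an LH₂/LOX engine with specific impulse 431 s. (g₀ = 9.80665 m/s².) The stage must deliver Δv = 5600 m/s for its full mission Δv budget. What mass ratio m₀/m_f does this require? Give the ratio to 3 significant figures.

mass ratio ≈ 3.76

v_e = Isp · g₀ = 431 × 9.80665 = 4226.7 m/s.
m₀/m_f = exp(Δv / v_e) = exp(5600 / 4226.7) = exp(1.3249) = 3.7619.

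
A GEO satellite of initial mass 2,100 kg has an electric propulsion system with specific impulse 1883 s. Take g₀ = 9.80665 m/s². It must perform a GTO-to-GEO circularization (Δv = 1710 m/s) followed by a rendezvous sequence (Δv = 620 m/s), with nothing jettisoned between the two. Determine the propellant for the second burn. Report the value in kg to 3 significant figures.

v_e = Isp · g₀ = 1883 × 9.80665 = 18465.9 m/s.
After the first burn: m = 2100 × exp(−1710/18465.9) = 2100 × 0.91156 = 1,914.28 kg.
After the second burn: m = 1,914.28 × exp(−620/18465.9) = 1,914.28 × 0.96698 = 1,851.07 kg.
Second-burn propellant = 1,914.28 − 1,851.07 = 63.21 kg.

propellant for the second burn ≈ 63.2 kg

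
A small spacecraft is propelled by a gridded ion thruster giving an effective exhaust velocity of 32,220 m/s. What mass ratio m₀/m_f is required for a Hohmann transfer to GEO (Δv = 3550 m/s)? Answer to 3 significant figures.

m₀/m_f = exp(Δv / v_e) = exp(3550 / 32220.0) = exp(0.1102) = 1.1165.

mass ratio ≈ 1.12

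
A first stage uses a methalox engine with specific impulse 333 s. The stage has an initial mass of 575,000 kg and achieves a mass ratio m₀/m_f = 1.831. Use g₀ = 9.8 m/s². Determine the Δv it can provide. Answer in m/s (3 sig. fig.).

v_e = Isp · g₀ = 333 × 9.8 = 3263.4 m/s.
Δv = v_e · ln(1.831) = 3263.4 × 0.6049 ≈ 1973.9 m/s.

Δv ≈ 1970 m/s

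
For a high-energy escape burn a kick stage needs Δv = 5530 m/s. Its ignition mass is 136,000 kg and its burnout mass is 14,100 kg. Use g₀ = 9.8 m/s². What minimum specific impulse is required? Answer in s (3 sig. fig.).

Isp ≈ 249 s

ln(m₀/m_f) = ln(136000/14100) = ln(9.645) = 2.2665.
v_e = Δv / ln(m₀/m_f) = 5530 / 2.2665 = 2439.9 m/s.
Isp = v_e / g₀ = 2439.9 / 9.8 = 249.0 s.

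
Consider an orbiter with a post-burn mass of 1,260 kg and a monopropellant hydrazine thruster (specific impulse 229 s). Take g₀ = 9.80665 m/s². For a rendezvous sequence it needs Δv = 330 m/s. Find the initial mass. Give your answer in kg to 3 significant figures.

initial mass ≈ 1460 kg

v_e = Isp · g₀ = 229 × 9.80665 = 2245.7 m/s.
Using Δv = v_e ln(m₀/m_f): m₀/m_f = exp(Δv / v_e) = exp(330 / 2245.7) = exp(0.1469) = 1.1583.
m₀ = m_f × 1.1583 = 1,260 × 1.1583 = 1,459.46 kg.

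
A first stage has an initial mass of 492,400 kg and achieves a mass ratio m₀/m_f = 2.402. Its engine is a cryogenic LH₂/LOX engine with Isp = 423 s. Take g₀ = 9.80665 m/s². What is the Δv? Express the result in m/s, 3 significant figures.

v_e = Isp · g₀ = 423 × 9.80665 = 4148.2 m/s.
Rocket equation: Δv = v_e · ln(2.402) = 4148.2 × 0.8763 ≈ 3635.1 m/s.

Δv ≈ 3640 m/s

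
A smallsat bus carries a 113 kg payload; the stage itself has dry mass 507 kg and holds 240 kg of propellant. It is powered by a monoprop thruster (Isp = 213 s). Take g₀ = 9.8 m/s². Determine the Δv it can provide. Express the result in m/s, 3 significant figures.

v_e = Isp · g₀ = 213 × 9.8 = 2087.4 m/s.
m₀ = payload + dry + propellant = 113 + 507 + 240 = 860 kg.
m_f = payload + dry = 113 + 507 = 620 kg.
Δv = v_e · ln(m₀/m_f) = 2087.4 × ln(1.387) = 2087.4 × 0.3272 ≈ 683.0 m/s.

Δv ≈ 683 m/s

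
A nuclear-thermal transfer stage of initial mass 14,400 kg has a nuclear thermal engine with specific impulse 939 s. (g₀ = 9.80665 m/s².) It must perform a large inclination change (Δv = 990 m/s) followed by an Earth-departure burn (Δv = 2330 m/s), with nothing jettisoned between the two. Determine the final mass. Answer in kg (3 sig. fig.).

final mass ≈ 10000 kg

v_e = Isp · g₀ = 939 × 9.80665 = 9208.4 m/s.
After the first burn: m = 14400 × exp(−990/9208.4) = 14400 × 0.89807 = 12,932.2 kg.
After the second burn: m = 12,932.2 × exp(−2330/9208.4) = 12,932.2 × 0.77645 = 10,041.2 kg.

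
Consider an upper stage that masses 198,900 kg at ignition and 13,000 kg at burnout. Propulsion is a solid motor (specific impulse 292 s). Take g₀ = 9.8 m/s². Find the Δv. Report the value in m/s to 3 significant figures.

Δv ≈ 7810 m/s

v_e = Isp · g₀ = 292 × 9.8 = 2861.6 m/s.
Δv = v_e · ln(m₀/m_f) = 2861.6 × ln(15.3) = 2861.6 × 2.7279 ≈ 7806.0 m/s.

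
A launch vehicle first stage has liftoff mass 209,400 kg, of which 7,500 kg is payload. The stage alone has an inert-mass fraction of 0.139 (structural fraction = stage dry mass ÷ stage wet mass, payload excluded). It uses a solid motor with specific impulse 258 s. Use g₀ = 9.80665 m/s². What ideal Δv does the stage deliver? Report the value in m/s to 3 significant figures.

Stage wet mass = m₀ − payload = 209,400 − 7,500 = 201,900 kg.
Stage dry mass = ε × stage wet mass = 0.139 × 201,900 = 28,064.1 kg.
Burnout mass m_f = stage dry + payload = 28,064.1 + 7,500 = 35,564.1 kg.
v_e = Isp · g₀ = 258 × 9.80665 = 2530.1 m/s.
By the Tsiolkovsky rocket equation, Δv = v_e · ln(209,400/35,564.1) = 2530.1 × ln(5.888) = 2530.1 × 1.7729 ≈ 4486 m/s.

Δv ≈ 4490 m/s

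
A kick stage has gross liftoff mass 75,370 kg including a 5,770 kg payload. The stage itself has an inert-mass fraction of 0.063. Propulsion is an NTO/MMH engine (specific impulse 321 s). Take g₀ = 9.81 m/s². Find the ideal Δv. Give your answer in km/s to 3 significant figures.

Stage wet mass = m₀ − payload = 75,370 − 5,770 = 69,600 kg.
Stage dry mass = ε × stage wet mass = 0.063 × 69,600 = 4,384.8 kg.
Burnout mass m_f = stage dry + payload = 4,384.8 + 5,770 = 10,154.8 kg.
v_e = Isp · g₀ = 321 × 9.81 = 3149.0 m/s.
Using Δv = v_e ln(m₀/m_f): Δv = v_e · ln(75,370/10,154.8) = 3149.0 × ln(7.422) = 3149.0 × 2.0045 ≈ 6312 m/s.

Δv ≈ 6.31 km/s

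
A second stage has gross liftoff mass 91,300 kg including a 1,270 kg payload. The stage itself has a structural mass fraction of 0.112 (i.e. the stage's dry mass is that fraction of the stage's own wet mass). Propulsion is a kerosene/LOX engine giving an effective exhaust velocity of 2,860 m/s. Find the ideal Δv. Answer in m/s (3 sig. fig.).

Stage wet mass = m₀ − payload = 91,300 − 1,270 = 90,030 kg.
Stage dry mass = ε × stage wet mass = 0.112 × 90,030 = 10,083.4 kg.
Burnout mass m_f = stage dry + payload = 10,083.4 + 1,270 = 11,353.4 kg.
From the ideal rocket equation, Δv = v_e · ln(91,300/11,353.4) = 2860.0 × ln(8.042) = 2860.0 × 2.0846 ≈ 5962 m/s.

Δv ≈ 5960 m/s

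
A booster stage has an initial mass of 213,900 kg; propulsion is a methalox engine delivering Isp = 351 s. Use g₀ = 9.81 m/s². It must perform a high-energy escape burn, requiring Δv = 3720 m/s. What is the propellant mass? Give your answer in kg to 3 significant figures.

v_e = Isp · g₀ = 351 × 9.81 = 3443.3 m/s.
Using Δv = v_e ln(m₀/m_f): m₀/m_f = exp(Δv / v_e) = exp(3720 / 3443.3) = exp(1.0804) = 2.9457.
m_f = 213,900 / 2.9457 = 72,614.3 kg, so propellant = m₀ − m_f = 213,900 − 72,614.3 = 141,285.7 kg.

propellant mass ≈ 141000 kg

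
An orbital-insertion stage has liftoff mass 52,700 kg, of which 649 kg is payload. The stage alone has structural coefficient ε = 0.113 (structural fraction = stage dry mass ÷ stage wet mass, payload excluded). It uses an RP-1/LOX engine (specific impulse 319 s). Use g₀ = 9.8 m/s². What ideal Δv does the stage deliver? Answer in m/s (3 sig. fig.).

Δv ≈ 6530 m/s

Stage wet mass = m₀ − payload = 52,700 − 649 = 52,051 kg.
Stage dry mass = ε × stage wet mass = 0.113 × 52,051 = 5,881.76 kg.
Burnout mass m_f = stage dry + payload = 5,881.76 + 649 = 6,530.76 kg.
v_e = Isp · g₀ = 319 × 9.8 = 3126.2 m/s.
Δv = v_e · ln(52,700/6,530.76) = 3126.2 × ln(8.07) = 3126.2 × 2.0881 ≈ 6528 m/s.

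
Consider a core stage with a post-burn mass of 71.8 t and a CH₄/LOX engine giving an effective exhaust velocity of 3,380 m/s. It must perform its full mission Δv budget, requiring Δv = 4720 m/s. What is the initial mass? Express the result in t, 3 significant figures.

m₀/m_f = exp(Δv / v_e) = exp(4720 / 3380.0) = exp(1.3964) = 4.0408.
m₀ = m_f × 4.0408 = 71.8 × 4.0408 = 290.129 t.

initial mass ≈ 290 t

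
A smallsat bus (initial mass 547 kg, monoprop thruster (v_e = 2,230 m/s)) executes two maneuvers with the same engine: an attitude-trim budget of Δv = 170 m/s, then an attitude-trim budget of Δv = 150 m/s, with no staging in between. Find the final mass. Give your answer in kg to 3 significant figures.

final mass ≈ 474 kg

After the first burn: m = 547 × exp(−170/2230.0) = 547 × 0.92660 = 506.85 kg.
After the second burn: m = 506.85 × exp(−150/2230.0) = 506.85 × 0.93495 = 473.879 kg.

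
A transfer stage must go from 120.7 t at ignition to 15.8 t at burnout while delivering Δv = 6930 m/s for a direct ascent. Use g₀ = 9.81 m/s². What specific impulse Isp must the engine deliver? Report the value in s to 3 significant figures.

ln(m₀/m_f) = ln(120700/15800) = ln(7.639) = 2.0333.
Using Δv = v_e ln(m₀/m_f): v_e = Δv / ln(m₀/m_f) = 6930 / 2.0333 = 3408.3 m/s.
Isp = v_e / g₀ = 3408.3 / 9.81 = 347.4 s.

Isp ≈ 347 s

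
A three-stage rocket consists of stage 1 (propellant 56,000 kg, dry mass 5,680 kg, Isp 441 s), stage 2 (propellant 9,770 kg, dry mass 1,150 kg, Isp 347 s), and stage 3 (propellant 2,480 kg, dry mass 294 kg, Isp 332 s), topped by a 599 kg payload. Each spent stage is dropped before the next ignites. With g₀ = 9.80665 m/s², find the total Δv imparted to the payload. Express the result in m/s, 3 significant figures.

Ignition mass of stage 1 = 56,000+5,680 + 9,770+1,150 + 2,480+294 + 599 = 75,973 kg.
Stage 1: m₀ = 75,973 kg, m_f = 75,973 − 56,000 = 19,973 kg; Δv = 441×9.80665×ln(3.804) = 4324.7×1.3360 ≈ 5778 m/s.
Stage 2: m₀ = 14,293 kg, m_f = 14,293 − 9,770 = 4,523 kg; Δv = 347×9.80665×ln(3.16) = 3402.9×1.1506 ≈ 3915 m/s.
Stage 3: m₀ = 3,373 kg, m_f = 3,373 − 2,480 = 893 kg; Δv = 332×9.80665×ln(3.777) = 3255.8×1.3290 ≈ 4327 m/s.
Total Δv = 5778 + 3915 + 4327 = 14020 m/s.

Δv ≈ 14000 m/s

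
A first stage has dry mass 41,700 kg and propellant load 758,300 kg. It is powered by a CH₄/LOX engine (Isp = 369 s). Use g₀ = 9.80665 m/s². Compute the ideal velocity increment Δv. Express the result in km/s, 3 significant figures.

v_e = Isp · g₀ = 369 × 9.80665 = 3618.7 m/s.
m₀ = m_dry + m_prop = 41,700 + 758,300 = 800,000 kg.
Δv = v_e · ln(m₀/m_f) = 3618.7 × ln(19.18) = 3618.7 × 2.9541 ≈ 10689.9 m/s.

Δv ≈ 10.7 km/s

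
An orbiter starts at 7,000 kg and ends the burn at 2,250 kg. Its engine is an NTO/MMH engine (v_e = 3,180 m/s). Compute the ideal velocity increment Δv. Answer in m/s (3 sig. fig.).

Rocket equation: Δv = v_e · ln(m₀/m_f) = 3180.0 × ln(3.111) = 3180.0 × 1.1350 ≈ 3609.2 m/s.

Δv ≈ 3610 m/s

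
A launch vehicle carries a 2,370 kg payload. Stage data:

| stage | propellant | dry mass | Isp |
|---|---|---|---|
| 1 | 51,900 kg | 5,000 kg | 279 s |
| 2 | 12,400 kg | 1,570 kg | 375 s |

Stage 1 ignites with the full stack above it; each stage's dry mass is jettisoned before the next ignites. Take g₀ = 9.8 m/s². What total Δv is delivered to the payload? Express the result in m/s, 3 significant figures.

Δv ≈ 8600 m/s

Ignition mass of stage 1 = 51,900+5,000 + 12,400+1,570 + 2,370 = 73,240 kg.
Stage 1: m₀ = 73,240 kg, m_f = 73,240 − 51,900 = 21,340 kg; Δv = 279×9.8×ln(3.432) = 2734.2×1.2332 ≈ 3372 m/s.
Stage 2: m₀ = 16,340 kg, m_f = 16,340 − 12,400 = 3,940 kg; Δv = 375×9.8×ln(4.147) = 3675.0×1.4224 ≈ 5227 m/s.
Total Δv = 3372 + 5227 = 8599 m/s.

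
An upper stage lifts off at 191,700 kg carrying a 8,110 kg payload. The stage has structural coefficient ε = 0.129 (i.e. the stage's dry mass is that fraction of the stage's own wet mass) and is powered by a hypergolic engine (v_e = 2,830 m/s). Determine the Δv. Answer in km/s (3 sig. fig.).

Δv ≈ 5.08 km/s

Stage wet mass = m₀ − payload = 191,700 − 8,110 = 183,590 kg.
Stage dry mass = ε × stage wet mass = 0.129 × 183,590 = 23,683.1 kg.
Burnout mass m_f = stage dry + payload = 23,683.1 + 8,110 = 31,793.1 kg.
By the Tsiolkovsky rocket equation, Δv = v_e · ln(191,700/31,793.1) = 2830.0 × ln(6.03) = 2830.0 × 1.7967 ≈ 5085 m/s.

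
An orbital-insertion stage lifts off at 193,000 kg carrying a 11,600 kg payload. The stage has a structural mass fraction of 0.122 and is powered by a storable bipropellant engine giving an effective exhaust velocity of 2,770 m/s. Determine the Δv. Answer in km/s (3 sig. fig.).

Stage wet mass = m₀ − payload = 193,000 − 11,600 = 181,400 kg.
Stage dry mass = ε × stage wet mass = 0.122 × 181,400 = 22,130.8 kg.
Burnout mass m_f = stage dry + payload = 22,130.8 + 11,600 = 33,730.8 kg.
By the Tsiolkovsky rocket equation, Δv = v_e · ln(193,000/33,730.8) = 2770.0 × ln(5.722) = 2770.0 × 1.7443 ≈ 4832 m/s.

Δv ≈ 4.83 km/s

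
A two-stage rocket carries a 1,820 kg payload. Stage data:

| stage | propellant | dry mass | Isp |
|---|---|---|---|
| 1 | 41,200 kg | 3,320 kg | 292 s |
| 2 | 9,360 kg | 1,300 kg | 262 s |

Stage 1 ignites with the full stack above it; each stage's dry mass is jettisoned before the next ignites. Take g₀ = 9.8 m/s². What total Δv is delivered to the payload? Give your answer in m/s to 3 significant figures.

Ignition mass of stage 1 = 41,200+3,320 + 9,360+1,300 + 1,820 = 57,000 kg.
Stage 1: m₀ = 57,000 kg, m_f = 57,000 − 41,200 = 15,800 kg; Δv = 292×9.8×ln(3.608) = 2861.6×1.2830 ≈ 3672 m/s.
Stage 2: m₀ = 12,480 kg, m_f = 12,480 − 9,360 = 3,120 kg; Δv = 262×9.8×ln(4) = 2567.6×1.3863 ≈ 3559 m/s.
Total Δv = 3672 + 3559 = 7231 m/s.

Δv ≈ 7230 m/s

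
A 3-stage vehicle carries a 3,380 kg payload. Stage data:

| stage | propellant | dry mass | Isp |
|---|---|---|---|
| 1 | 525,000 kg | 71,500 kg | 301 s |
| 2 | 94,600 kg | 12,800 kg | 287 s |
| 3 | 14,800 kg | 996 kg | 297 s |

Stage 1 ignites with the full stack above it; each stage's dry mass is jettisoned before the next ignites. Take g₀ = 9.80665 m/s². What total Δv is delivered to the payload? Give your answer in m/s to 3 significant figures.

Ignition mass of stage 1 = 525,000+71,500 + 94,600+12,800 + 14,800+996 + 3,380 = 723,076 kg.
Stage 1: m₀ = 723,076 kg, m_f = 723,076 − 525,000 = 198,076 kg; Δv = 301×9.80665×ln(3.65) = 2951.8×1.2949 ≈ 3822 m/s.
Stage 2: m₀ = 126,576 kg, m_f = 126,576 − 94,600 = 31,976 kg; Δv = 287×9.80665×ln(3.958) = 2814.5×1.3759 ≈ 3872 m/s.
Stage 3: m₀ = 19,176 kg, m_f = 19,176 − 14,800 = 4,376 kg; Δv = 297×9.80665×ln(4.382) = 2912.6×1.4775 ≈ 4303 m/s.
Total Δv = 3822 + 3872 + 4303 = 11997 m/s.

Δv ≈ 12000 m/s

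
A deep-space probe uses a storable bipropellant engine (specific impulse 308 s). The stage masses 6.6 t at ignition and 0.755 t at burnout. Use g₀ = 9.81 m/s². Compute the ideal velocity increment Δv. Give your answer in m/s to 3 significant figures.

v_e = Isp · g₀ = 308 × 9.81 = 3021.5 m/s.
From the ideal rocket equation, Δv = v_e · ln(m₀/m_f) = 3021.5 × ln(8.742) = 3021.5 × 2.1681 ≈ 6550.9 m/s.

Δv ≈ 6550 m/s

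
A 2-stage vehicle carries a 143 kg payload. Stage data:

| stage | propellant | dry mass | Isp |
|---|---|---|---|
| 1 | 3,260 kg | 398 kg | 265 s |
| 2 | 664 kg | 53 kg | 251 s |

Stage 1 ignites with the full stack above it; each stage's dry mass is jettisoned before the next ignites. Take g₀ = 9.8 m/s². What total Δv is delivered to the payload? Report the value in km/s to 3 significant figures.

Ignition mass of stage 1 = 3,260+398 + 664+53 + 143 = 4,518 kg.
Stage 1: m₀ = 4,518 kg, m_f = 4,518 − 3,260 = 1,258 kg; Δv = 265×9.8×ln(3.591) = 2597.0×1.2785 ≈ 3320 m/s.
Stage 2: m₀ = 860 kg, m_f = 860 − 664 = 196 kg; Δv = 251×9.8×ln(4.388) = 2459.8×1.4788 ≈ 3638 m/s.
Total Δv = 3320 + 3638 = 6958 m/s.

Δv ≈ 6.96 km/s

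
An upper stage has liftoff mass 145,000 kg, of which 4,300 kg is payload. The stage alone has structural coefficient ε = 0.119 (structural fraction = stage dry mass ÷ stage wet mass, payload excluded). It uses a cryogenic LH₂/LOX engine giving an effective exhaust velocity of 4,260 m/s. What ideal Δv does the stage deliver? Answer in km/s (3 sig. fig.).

Stage wet mass = m₀ − payload = 145,000 − 4,300 = 140,700 kg.
Stage dry mass = ε × stage wet mass = 0.119 × 140,700 = 16,743.3 kg.
Burnout mass m_f = stage dry + payload = 16,743.3 + 4,300 = 21,043.3 kg.
From the ideal rocket equation, Δv = v_e · ln(145,000/21,043.3) = 4260.0 × ln(6.891) = 4260.0 × 1.9302 ≈ 8222 m/s.

Δv ≈ 8.22 km/s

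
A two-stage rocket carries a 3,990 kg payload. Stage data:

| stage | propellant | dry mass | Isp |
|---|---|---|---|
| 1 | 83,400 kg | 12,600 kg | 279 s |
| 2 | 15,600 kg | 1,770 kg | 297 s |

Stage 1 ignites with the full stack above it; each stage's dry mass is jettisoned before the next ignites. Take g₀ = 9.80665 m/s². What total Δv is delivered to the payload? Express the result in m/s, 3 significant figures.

Ignition mass of stage 1 = 83,400+12,600 + 15,600+1,770 + 3,990 = 117,360 kg.
Stage 1: m₀ = 117,360 kg, m_f = 117,360 − 83,400 = 33,960 kg; Δv = 279×9.80665×ln(3.456) = 2736.1×1.2401 ≈ 3393 m/s.
Stage 2: m₀ = 21,360 kg, m_f = 21,360 − 15,600 = 5,760 kg; Δv = 297×9.80665×ln(3.708) = 2912.6×1.3106 ≈ 3817 m/s.
Total Δv = 3393 + 3817 = 7210 m/s.

Δv ≈ 7210 m/s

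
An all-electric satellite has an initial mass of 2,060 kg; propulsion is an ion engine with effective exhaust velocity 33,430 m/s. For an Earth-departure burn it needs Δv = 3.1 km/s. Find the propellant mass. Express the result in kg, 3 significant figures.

propellant mass ≈ 182 kg

Rocket equation: m₀/m_f = exp(Δv / v_e) = exp(3100 / 33430.0) = exp(0.0927) = 1.0972.
m_f = 2,060 / 1.0972 = 1,877.51 kg, so propellant = m₀ − m_f = 2,060 − 1,877.51 = 182.49 kg.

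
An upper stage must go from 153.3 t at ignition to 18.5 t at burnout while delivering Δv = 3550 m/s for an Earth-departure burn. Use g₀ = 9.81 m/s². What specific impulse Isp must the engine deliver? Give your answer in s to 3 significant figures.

ln(m₀/m_f) = ln(153300/18500) = ln(8.286) = 2.1146.
Rocket equation: v_e = Δv / ln(m₀/m_f) = 3550 / 2.1146 = 1678.8 m/s.
Isp = v_e / g₀ = 1678.8 / 9.81 = 171.1 s.

Isp ≈ 171 s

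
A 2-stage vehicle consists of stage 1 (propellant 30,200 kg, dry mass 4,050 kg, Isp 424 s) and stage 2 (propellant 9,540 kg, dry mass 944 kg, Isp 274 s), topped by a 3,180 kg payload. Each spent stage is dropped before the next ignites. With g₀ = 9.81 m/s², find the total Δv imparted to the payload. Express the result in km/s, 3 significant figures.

Δv ≈ 7.36 km/s

Ignition mass of stage 1 = 30,200+4,050 + 9,540+944 + 3,180 = 47,914 kg.
Stage 1: m₀ = 47,914 kg, m_f = 47,914 − 30,200 = 17,714 kg; Δv = 424×9.81×ln(2.705) = 4159.4×0.9951 ≈ 4139 m/s.
Stage 2: m₀ = 13,664 kg, m_f = 13,664 − 9,540 = 4,124 kg; Δv = 274×9.81×ln(3.313) = 2687.9×1.1979 ≈ 3220 m/s.
Total Δv = 4139 + 3220 = 7359 m/s.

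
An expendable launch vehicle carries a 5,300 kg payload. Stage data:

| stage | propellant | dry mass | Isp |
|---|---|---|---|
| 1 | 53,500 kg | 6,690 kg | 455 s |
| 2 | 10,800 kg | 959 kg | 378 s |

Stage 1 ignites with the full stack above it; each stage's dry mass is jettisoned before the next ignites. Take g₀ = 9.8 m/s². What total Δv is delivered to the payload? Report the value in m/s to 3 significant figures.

Ignition mass of stage 1 = 53,500+6,690 + 10,800+959 + 5,300 = 77,249 kg.
Stage 1: m₀ = 77,249 kg, m_f = 77,249 − 53,500 = 23,749 kg; Δv = 455×9.8×ln(3.253) = 4459.0×1.1795 ≈ 5259 m/s.
Stage 2: m₀ = 17,059 kg, m_f = 17,059 − 10,800 = 6,259 kg; Δv = 378×9.8×ln(2.726) = 3704.4×1.0027 ≈ 3714 m/s.
Total Δv = 5259 + 3714 = 8973 m/s.

Δv ≈ 8970 m/s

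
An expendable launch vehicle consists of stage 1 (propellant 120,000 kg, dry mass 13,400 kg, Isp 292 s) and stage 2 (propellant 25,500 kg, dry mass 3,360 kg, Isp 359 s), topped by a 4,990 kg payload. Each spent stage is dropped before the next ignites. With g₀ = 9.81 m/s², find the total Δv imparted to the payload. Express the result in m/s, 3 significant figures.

Δv ≈ 8550 m/s

Ignition mass of stage 1 = 120,000+13,400 + 25,500+3,360 + 4,990 = 167,250 kg.
Stage 1: m₀ = 167,250 kg, m_f = 167,250 − 120,000 = 47,250 kg; Δv = 292×9.81×ln(3.54) = 2864.5×1.2640 ≈ 3621 m/s.
Stage 2: m₀ = 33,850 kg, m_f = 33,850 − 25,500 = 8,350 kg; Δv = 359×9.81×ln(4.054) = 3521.8×1.3997 ≈ 4929 m/s.
Total Δv = 3621 + 4929 = 8550 m/s.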